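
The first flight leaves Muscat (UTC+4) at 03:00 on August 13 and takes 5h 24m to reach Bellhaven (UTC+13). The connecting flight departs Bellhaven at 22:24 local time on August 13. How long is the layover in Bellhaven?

5 hours

Convert departure to UTC: 03:00 − 4:00 = 23:00 UTC on Aug 12.
Add 5 hours and 24 minutes flight time → 04:24 UTC (Aug 13).
Bellhaven is UTC+13:00, so local arrival = 04:24 + 13:00 = 17:24 on Aug 13.
Layover = 22:24 − 17:24 = 5 hours.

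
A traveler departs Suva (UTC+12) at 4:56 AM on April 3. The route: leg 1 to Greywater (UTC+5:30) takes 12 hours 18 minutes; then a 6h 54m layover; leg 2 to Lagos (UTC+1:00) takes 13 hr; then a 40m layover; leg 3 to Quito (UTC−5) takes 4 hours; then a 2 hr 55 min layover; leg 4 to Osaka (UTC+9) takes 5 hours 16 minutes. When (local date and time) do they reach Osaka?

10:59 PM on April 4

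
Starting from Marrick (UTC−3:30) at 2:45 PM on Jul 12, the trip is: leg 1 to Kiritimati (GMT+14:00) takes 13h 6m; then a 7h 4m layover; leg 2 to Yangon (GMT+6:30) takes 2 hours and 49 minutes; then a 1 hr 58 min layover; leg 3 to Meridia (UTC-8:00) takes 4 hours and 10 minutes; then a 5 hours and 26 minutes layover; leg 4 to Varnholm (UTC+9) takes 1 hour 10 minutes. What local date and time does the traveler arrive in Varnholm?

Convert departure to UTC: 2:45 PM + 3:30 = 6:15 PM UTC on Jul 12.
Add 13 hours and 6 minutes leg 1 → 7:21 AM UTC (Jul 13).
Add 7 hours and 4 minutes layover in Kiritimati → 2:25 PM UTC.
Add 2 hours and 49 minutes leg 2 → 5:14 PM UTC.
Add 1 hour 58 minutes layover in Yangon → 7:12 PM UTC.
Add 4 hours and 10 minutes leg 3 → 11:22 PM UTC.
Add 5 hours 26 minutes layover in Meridia → 4:48 AM UTC (Jul 14).
Add 1 hour 10 minutes leg 4 → 5:58 AM UTC.
Varnholm is UTC+9:00, so local arrival = 5:58 AM + 9:00 = 2:58 PM on Jul 14.

2:58 PM on July 14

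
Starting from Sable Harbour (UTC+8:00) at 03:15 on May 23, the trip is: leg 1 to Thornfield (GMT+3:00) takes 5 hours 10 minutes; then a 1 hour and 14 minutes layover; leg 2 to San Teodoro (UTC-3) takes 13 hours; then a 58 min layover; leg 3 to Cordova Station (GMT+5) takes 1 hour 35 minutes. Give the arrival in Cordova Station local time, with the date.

22:12 on May 23

Convert departure to UTC: 03:15 − 8:00 = 19:15 UTC on May 22.
Add 5 hours and 10 minutes leg 1 → 00:25 UTC (May 23).
Add 1 hour 14 minutes layover in Thornfield → 01:39 UTC.
Add 13 hours leg 2 → 14:39 UTC.
Add 58 minutes layover in San Teodoro → 15:37 UTC.
Add 1 hour and 35 minutes leg 3 → 17:12 UTC.
Cordova Station is UTC+5:00, so local arrival = 17:12 + 5:00 = 22:12 on May 23.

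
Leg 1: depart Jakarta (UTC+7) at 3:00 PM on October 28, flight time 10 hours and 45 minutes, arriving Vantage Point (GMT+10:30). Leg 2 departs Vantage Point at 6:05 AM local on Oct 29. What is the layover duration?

Convert departure to UTC: 3:00 PM − 7:00 = 8:00 AM UTC on Oct 28.
Add 10 hours 45 minutes flight time → 6:45 PM UTC.
Vantage Point is UTC+10:30, so local arrival = 6:45 PM + 10:30 = 5:15 AM on Oct 29.
Layover = 6:05 AM − 5:15 AM = 50 minutes.

50 minutes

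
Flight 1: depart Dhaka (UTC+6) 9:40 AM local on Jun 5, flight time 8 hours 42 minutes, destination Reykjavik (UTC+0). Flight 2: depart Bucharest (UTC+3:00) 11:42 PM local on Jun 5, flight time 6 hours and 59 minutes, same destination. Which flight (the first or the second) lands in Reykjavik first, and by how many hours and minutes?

the first, by 15 hours 19 minutes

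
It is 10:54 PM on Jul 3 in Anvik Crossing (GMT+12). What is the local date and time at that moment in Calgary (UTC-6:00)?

Calgary is 18:00 behind Anvik Crossing.
Shift by the zone difference: 10:54 PM − 18:00 = 4:54 AM on Jul 3 in Calgary.

4:54 AM on July 3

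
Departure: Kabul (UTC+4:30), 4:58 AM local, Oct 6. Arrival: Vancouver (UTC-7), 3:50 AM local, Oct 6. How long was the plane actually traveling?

Departure in UTC: 4:58 AM − 4:30 = 12:28 AM on Oct 6.
Arrival in UTC: 3:50 AM + 7:00 = 10:50 AM on Oct 6.
Elapsed = 10:50 AM − 12:28 AM = 10 hours 22 minutes.

10 hours 22 minutes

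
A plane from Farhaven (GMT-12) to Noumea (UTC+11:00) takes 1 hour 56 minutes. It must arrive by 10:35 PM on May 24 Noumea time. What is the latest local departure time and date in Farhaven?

9:39 PM on May 23

Target arrival in UTC: 10:35 PM − 11:00 = 11:35 AM on May 24.
Subtract 1 hour and 56 minutes → departure 9:39 AM UTC on May 24.
Farhaven is UTC−12:00: 9:39 AM − 12:00 = 9:39 PM on May 23.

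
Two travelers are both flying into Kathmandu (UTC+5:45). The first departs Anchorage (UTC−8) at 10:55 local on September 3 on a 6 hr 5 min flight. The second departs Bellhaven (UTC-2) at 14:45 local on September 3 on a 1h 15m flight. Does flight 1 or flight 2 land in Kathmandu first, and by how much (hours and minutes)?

Flight 1 in UTC: 10:55 + 8:00 = 18:55 on Sep 3.
+6 hours and 5 minutes → arrive 01:00 UTC on Sep 4.
Flight 2 in UTC: 14:45 + 2:00 = 16:45 on Sep 3.
+1 hour and 15 minutes → arrive 18:00 UTC on Sep 3.
Flight 2 lands earlier by 7 hours.

the second, by 7 hours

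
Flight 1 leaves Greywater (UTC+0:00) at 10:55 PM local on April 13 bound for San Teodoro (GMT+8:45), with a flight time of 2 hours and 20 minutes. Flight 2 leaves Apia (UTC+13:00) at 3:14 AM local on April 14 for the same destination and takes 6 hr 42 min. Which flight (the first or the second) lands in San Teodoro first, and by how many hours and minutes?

Flight 1 departs at 10:55 PM UTC (Apr 13).
+2 hours and 20 minutes → arrive 1:15 AM UTC on Apr 14.
Flight 2 in UTC: 3:14 AM − 13:00 = 2:14 PM on Apr 13.
+6 hours 42 minutes → arrive 8:56 PM UTC on Apr 13.
Flight 2 lands earlier by 4 hours 19 minutes.

the second, by 4 hours 19 minutes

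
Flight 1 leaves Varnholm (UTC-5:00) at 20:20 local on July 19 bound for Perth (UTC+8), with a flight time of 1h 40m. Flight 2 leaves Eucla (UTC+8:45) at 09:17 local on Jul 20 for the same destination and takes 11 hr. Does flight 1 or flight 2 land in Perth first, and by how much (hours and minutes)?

the first, by 8 hours 32 minutes

Flight 1 in UTC: 20:20 + 5:00 = 01:20 on Jul 20.
+1 hour 40 minutes → arrive 03:00 UTC on Jul 20.
Flight 2 in UTC: 09:17 − 8:45 = 00:32 on Jul 20.
+11 hours → arrive 11:32 UTC on Jul 20.
Flight 1 lands earlier by 8 hours 32 minutes.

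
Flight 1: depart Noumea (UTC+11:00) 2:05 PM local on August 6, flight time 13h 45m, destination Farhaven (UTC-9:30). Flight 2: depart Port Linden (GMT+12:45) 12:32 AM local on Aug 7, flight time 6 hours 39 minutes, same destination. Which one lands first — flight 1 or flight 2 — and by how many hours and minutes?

Flight 1 in UTC: 2:05 PM − 11:00 = 3:05 AM on Aug 6.
+13 hours and 45 minutes → arrive 4:50 PM UTC on Aug 6.
Flight 2 in UTC: 12:32 AM − 12:45 = 11:47 AM on Aug 6.
+6 hours and 39 minutes → arrive 6:26 PM UTC on Aug 6.
Flight 1 lands earlier by 1 hour 36 minutes.

the first, by 1 hour 36 minutes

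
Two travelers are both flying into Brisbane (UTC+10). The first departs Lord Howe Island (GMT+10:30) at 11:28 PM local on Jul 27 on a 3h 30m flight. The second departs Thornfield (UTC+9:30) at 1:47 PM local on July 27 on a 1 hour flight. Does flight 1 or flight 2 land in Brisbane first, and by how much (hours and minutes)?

Flight 1 in UTC: 11:28 PM − 10:30 = 12:58 PM on Jul 27.
+3 hours and 30 minutes → arrive 4:28 PM UTC on Jul 27.
Flight 2 in UTC: 1:47 PM − 9:30 = 4:17 AM on Jul 27.
+1 hour → arrive 5:17 AM UTC on Jul 27.
Flight 2 lands earlier by 11 hours 11 minutes.

the second, by 11 hours 11 minutes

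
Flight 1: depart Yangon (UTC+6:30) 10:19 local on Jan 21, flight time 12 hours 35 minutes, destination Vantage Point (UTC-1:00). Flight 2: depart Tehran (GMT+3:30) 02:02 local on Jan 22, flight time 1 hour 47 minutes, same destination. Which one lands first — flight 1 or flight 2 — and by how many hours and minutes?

the first, by 7 hours 55 minutes

Flight 1 in UTC: 10:19 − 6:30 = 03:49 on Jan 21.
+12 hours and 35 minutes → arrive 16:24 UTC on Jan 21.
Flight 2 in UTC: 02:02 − 3:30 = 22:32 on Jan 21.
+1 hour and 47 minutes → arrive 00:19 UTC on Jan 22.
Flight 1 lands earlier by 7 hours 55 minutes.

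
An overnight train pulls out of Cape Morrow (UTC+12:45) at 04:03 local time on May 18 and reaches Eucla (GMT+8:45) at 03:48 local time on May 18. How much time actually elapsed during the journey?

Eucla is 4:00 behind Cape Morrow.
Clock-face elapsed time (ignoring zones) is −15 minutes.
Actual elapsed = −15 minutes + 4:00 = 3 hours 45 minutes.

3 hours 45 minutes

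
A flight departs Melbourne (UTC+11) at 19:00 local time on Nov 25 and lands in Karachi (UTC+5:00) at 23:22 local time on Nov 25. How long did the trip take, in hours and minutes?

10 hours 22 minutes

Departure in UTC: 19:00 − 11:00 = 08:00 on Nov 25.
Arrival in UTC: 23:22 − 5:00 = 18:22 on Nov 25.
Elapsed = 18:22 − 08:00 = 10 hours 22 minutes.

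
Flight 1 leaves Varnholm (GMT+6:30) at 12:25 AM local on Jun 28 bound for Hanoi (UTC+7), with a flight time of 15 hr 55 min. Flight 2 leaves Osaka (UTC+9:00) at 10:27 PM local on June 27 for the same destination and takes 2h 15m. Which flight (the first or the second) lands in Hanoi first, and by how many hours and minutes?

the second, by 18 hours 8 minutes

Flight 1 in UTC: 12:25 AM − 6:30 = 5:55 PM on Jun 27.
+15 hours and 55 minutes → arrive 9:50 AM UTC on Jun 28.
Flight 2 in UTC: 10:27 PM − 9:00 = 1:27 PM on Jun 27.
+2 hours and 15 minutes → arrive 3:42 PM UTC on Jun 27.
Flight 2 lands earlier by 18 hours 8 minutes.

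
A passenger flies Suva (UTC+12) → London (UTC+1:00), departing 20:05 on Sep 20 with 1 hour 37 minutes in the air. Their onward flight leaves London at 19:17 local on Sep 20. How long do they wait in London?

Convert departure to UTC: 20:05 − 12:00 = 08:05 UTC on Sep 20.
Add 1 hour and 37 minutes flight time → 09:42 UTC.
London is UTC+1:00, so local arrival = 09:42 + 1:00 = 10:42 on Sep 20.
Layover = 19:17 − 10:42 = 8 hours 35 minutes.

8 hours 35 minutes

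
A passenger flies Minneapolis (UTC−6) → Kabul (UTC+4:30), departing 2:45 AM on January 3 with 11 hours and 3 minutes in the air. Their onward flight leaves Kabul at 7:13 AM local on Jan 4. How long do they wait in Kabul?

6 hours 55 minutes

Convert departure to UTC: 2:45 AM + 6:00 = 8:45 AM UTC on Jan 3.
Add 11 hours 3 minutes flight time → 7:48 PM UTC.
Kabul is UTC+4:30, so local arrival = 7:48 PM + 4:30 = 12:18 AM on Jan 4.
Layover = 7:13 AM − 12:18 AM = 6 hours 55 minutes.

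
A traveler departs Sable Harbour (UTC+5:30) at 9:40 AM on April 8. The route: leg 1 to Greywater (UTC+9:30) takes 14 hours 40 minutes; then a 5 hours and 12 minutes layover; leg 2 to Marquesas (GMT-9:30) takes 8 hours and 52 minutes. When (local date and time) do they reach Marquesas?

Convert departure to UTC: 9:40 AM − 5:30 = 4:10 AM UTC on Apr 8.
Add 14 hours and 40 minutes leg 1 → 6:50 PM UTC.
Add 5 hours and 12 minutes layover in Greywater → 12:02 AM UTC (Apr 9).
Add 8 hours 52 minutes leg 2 → 8:54 AM UTC.
Marquesas is UTC−9:30, so local arrival = 8:54 AM − 9:30 = 11:24 PM on Apr 8.

11:24 PM on April 8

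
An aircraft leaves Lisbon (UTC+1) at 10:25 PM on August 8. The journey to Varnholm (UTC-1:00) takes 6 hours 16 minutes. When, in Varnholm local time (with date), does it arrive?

2:41 AM on August 9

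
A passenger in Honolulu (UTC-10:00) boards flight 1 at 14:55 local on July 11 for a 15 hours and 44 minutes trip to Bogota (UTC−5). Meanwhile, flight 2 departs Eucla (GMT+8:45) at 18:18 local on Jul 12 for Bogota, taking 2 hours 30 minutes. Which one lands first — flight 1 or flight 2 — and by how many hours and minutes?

the second, by 4 hours 36 minutes

Flight 1 in UTC: 14:55 + 10:00 = 00:55 on Jul 12.
+15 hours and 44 minutes → arrive 16:39 UTC on Jul 12.
Flight 2 in UTC: 18:18 − 8:45 = 09:33 on Jul 12.
+2 hours and 30 minutes → arrive 12:03 UTC on Jul 12.
Flight 2 lands earlier by 4 hours 36 minutes.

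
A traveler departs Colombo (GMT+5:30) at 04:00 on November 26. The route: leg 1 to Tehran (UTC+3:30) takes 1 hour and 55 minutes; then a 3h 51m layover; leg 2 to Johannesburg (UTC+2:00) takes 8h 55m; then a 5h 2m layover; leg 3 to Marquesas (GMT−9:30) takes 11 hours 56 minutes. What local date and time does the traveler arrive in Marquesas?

Convert departure to UTC: 04:00 − 5:30 = 22:30 UTC on Nov 25.
Add 1 hour 55 minutes leg 1 → 00:25 UTC (Nov 26).
Add 3 hours and 51 minutes layover in Tehran → 04:16 UTC.
Add 8 hours and 55 minutes leg 2 → 13:11 UTC.
Add 5 hours and 2 minutes layover in Johannesburg → 18:13 UTC.
Add 11 hours 56 minutes leg 3 → 06:09 UTC (Nov 27).
Marquesas is UTC−9:30, so local arrival = 06:09 − 9:30 = 20:39 on Nov 26.

20:39 on November 26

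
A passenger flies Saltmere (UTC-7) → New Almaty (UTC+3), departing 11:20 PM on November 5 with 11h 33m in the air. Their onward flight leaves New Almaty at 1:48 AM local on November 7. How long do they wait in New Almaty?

4 hours 55 minutes

Convert departure to UTC: 11:20 PM + 7:00 = 6:20 AM UTC on Nov 6.
Add 11 hours 33 minutes flight time → 5:53 PM UTC.
New Almaty is UTC+3:00, so local arrival = 5:53 PM + 3:00 = 8:53 PM on Nov 6.
Layover = 1:48 AM − 8:53 PM (+1 day) = 4 hours 55 minutes.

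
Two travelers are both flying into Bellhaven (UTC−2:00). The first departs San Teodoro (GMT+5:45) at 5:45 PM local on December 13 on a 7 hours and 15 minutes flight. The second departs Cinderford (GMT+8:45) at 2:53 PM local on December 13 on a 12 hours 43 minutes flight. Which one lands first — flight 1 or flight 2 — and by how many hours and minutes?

the second, by 24 minutes

Flight 1 in UTC: 5:45 PM − 5:45 = 12:00 PM on Dec 13.
+7 hours 15 minutes → arrive 7:15 PM UTC on Dec 13.
Flight 2 in UTC: 2:53 PM − 8:45 = 6:08 AM on Dec 13.
+12 hours and 43 minutes → arrive 6:51 PM UTC on Dec 13.
Flight 2 lands earlier by 24 minutes.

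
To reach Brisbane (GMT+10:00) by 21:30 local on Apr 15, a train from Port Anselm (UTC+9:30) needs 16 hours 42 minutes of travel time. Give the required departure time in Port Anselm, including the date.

Target arrival in UTC: 21:30 − 10:00 = 11:30 on Apr 15.
Subtract 16 hours and 42 minutes → departure 18:48 UTC on Apr 14.
Port Anselm is UTC+9:30: 18:48 + 9:30 = 04:18 on Apr 15.

04:18 on April 15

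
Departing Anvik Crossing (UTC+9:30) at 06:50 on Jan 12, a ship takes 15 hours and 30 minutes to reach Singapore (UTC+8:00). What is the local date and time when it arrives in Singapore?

20:50 on Jan 12

Convert departure to UTC: 06:50 − 9:30 = 21:20 UTC on Jan 11.
Add 15 hours and 30 minutes travel time → 12:50 UTC (Jan 12).
Singapore is UTC+8:00, so local arrival = 12:50 + 8:00 = 20:50 on Jan 12.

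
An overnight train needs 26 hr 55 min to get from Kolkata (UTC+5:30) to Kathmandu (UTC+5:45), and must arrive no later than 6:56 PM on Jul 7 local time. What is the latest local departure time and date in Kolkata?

3:46 PM on Jul 6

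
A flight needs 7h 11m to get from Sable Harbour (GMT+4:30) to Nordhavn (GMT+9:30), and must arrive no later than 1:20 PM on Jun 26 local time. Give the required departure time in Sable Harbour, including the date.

Target arrival in UTC: 1:20 PM − 9:30 = 3:50 AM on Jun 26.
Subtract 7 hours and 11 minutes → departure 8:39 PM UTC on Jun 25.
Sable Harbour is UTC+4:30: 8:39 PM + 4:30 = 1:09 AM on Jun 26.

1:09 AM on June 26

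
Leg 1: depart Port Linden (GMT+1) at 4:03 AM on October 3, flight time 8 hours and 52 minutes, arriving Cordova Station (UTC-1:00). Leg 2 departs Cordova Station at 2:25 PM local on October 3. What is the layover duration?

3 hours 30 minutes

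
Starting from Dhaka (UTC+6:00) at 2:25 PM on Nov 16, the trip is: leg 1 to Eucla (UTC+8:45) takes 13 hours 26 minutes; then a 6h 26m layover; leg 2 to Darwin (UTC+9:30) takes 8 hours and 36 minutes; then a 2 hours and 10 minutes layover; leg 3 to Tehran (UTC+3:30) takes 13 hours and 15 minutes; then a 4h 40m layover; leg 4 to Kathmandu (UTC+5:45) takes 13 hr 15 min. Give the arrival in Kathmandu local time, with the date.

3:58 AM on Nov 19

Convert departure to UTC: 2:25 PM − 6:00 = 8:25 AM UTC on Nov 16.
Add 13 hours and 26 minutes leg 1 → 9:51 PM UTC.
Add 6 hours and 26 minutes layover in Eucla → 4:17 AM UTC (Nov 17).
Add 8 hours and 36 minutes leg 2 → 12:53 PM UTC.
Add 2 hours and 10 minutes layover in Darwin → 3:03 PM UTC.
Add 13 hours and 15 minutes leg 3 → 4:18 AM UTC (Nov 18).
Add 4 hours 40 minutes layover in Tehran → 8:58 AM UTC.
Add 13 hours 15 minutes leg 4 → 10:13 PM UTC.
Kathmandu is UTC+5:45, so local arrival = 10:13 PM + 5:45 = 3:58 AM on Nov 19.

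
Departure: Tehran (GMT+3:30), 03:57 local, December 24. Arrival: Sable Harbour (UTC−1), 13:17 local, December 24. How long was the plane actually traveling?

Departure in UTC: 03:57 − 3:30 = 00:27 on Dec 24.
Arrival in UTC: 13:17 + 1:00 = 14:17 on Dec 24.
Elapsed = 14:17 − 00:27 = 13 hours 50 minutes.

13 hours 50 minutes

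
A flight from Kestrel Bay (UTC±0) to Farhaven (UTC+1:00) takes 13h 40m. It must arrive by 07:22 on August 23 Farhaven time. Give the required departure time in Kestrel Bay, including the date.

16:42 on August 22

Target arrival in UTC: 07:22 − 1:00 = 06:22 on Aug 23.
Subtract 13 hours 40 minutes → departure 16:42 UTC on Aug 22.
Kestrel Bay is UTC+0, so departure is 16:42 on Aug 22.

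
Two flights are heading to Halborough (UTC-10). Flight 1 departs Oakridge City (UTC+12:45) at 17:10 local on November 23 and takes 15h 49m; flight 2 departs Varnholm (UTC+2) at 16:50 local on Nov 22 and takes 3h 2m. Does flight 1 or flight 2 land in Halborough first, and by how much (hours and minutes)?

Flight 1 in UTC: 17:10 − 12:45 = 04:25 on Nov 23.
+15 hours and 49 minutes → arrive 20:14 UTC on Nov 23.
Flight 2 in UTC: 16:50 − 2:00 = 14:50 on Nov 22.
+3 hours and 2 minutes → arrive 17:52 UTC on Nov 22.
Flight 2 lands earlier by 26 hours 22 minutes.

the second, by 26 hours 22 minutes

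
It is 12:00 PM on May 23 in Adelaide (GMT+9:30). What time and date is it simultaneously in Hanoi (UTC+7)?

In UTC: 12:00 PM − 9:30 = 2:30 AM on May 23.
Hanoi is UTC+7:00: 2:30 AM + 7:00 = 9:30 AM on May 23.

9:30 AM on May 23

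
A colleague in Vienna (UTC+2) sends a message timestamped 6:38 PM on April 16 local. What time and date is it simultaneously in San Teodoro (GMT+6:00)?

10:38 PM on April 16

San Teodoro is 4:00 ahead of Vienna.
Shift by the zone difference: 6:38 PM + 4:00 = 10:38 PM on Apr 16 in San Teodoro.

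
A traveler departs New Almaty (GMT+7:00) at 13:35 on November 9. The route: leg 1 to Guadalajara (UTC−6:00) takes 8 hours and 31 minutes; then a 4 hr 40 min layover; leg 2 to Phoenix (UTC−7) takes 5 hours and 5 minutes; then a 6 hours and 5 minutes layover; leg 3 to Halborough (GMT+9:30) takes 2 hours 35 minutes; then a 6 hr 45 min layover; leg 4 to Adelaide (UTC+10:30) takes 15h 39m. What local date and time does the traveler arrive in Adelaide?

Convert departure to UTC: 13:35 − 7:00 = 06:35 UTC on Nov 9.
Add 8 hours and 31 minutes leg 1 → 15:06 UTC.
Add 4 hours and 40 minutes layover in Guadalajara → 19:46 UTC.
Add 5 hours and 5 minutes leg 2 → 00:51 UTC (Nov 10).
Add 6 hours 5 minutes layover in Phoenix → 06:56 UTC.
Add 2 hours and 35 minutes leg 3 → 09:31 UTC.
Add 6 hours 45 minutes layover in Halborough → 16:16 UTC.
Add 15 hours 39 minutes leg 4 → 07:55 UTC (Nov 11).
Adelaide is UTC+10:30, so local arrival = 07:55 + 10:30 = 18:25 on Nov 11.

18:25 on November 11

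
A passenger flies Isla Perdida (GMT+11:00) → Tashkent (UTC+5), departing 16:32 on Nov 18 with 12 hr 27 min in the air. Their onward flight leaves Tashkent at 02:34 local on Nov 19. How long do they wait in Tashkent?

Convert departure to UTC: 16:32 − 11:00 = 05:32 UTC on Nov 18.
Add 12 hours 27 minutes flight time → 17:59 UTC.
Tashkent is UTC+5:00, so local arrival = 17:59 + 5:00 = 22:59 on Nov 18.
Layover = 02:34 − 22:59 (+1 day) = 3 hours 35 minutes.

3 hours 35 minutes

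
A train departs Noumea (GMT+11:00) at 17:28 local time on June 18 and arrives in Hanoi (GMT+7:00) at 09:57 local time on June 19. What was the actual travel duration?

20 hours 29 minutes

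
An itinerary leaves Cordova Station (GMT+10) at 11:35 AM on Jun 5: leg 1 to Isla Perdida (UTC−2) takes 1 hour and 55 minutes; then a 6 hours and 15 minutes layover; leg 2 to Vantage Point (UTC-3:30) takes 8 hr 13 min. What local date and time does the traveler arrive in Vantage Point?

Convert departure to UTC: 11:35 AM − 10:00 = 1:35 AM UTC on Jun 5.
Add 1 hour and 55 minutes leg 1 → 3:30 AM UTC.
Add 6 hours and 15 minutes layover in Isla Perdida → 9:45 AM UTC.
Add 8 hours and 13 minutes leg 2 → 5:58 PM UTC.
Vantage Point is UTC−3:30, so local arrival = 5:58 PM − 3:30 = 2:28 PM on Jun 5.

2:28 PM on June 5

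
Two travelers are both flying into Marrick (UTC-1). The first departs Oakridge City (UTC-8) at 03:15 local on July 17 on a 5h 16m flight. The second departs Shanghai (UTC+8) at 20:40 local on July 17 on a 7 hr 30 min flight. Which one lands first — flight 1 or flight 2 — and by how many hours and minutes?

Flight 1 in UTC: 03:15 + 8:00 = 11:15 on Jul 17.
+5 hours and 16 minutes → arrive 16:31 UTC on Jul 17.
Flight 2 in UTC: 20:40 − 8:00 = 12:40 on Jul 17.
+7 hours and 30 minutes → arrive 20:10 UTC on Jul 17.
Flight 1 lands earlier by 3 hours 39 minutes.

the first, by 3 hours 39 minutes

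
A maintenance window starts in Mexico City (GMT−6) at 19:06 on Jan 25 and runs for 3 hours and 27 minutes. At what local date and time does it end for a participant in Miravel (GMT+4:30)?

09:03 on Jan 26

Miravel is 10:30 ahead of Mexico City.
After 3 hours and 27 minutes it is 22:33 in Mexico City.
Shift by the zone difference: 22:33 + 10:30 = 09:03 on Jan 26 in Miravel.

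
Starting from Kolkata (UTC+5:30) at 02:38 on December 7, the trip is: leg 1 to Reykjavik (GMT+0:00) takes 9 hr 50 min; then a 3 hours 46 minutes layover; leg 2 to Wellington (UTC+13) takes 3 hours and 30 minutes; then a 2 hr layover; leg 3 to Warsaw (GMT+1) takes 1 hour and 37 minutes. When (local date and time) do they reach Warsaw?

Convert departure to UTC: 02:38 − 5:30 = 21:08 UTC on Dec 6.
Add 9 hours 50 minutes leg 1 → 06:58 UTC (Dec 7).
Add 3 hours and 46 minutes layover in Reykjavik → 10:44 UTC.
Add 3 hours and 30 minutes leg 2 → 14:14 UTC.
Add 2 hours layover in Wellington → 16:14 UTC.
Add 1 hour 37 minutes leg 3 → 17:51 UTC.
Warsaw is UTC+1:00, so local arrival = 17:51 + 1:00 = 18:51 on Dec 7.

18:51 on December 7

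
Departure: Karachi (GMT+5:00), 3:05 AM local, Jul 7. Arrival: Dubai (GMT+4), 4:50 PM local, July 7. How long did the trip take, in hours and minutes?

Dubai is 1:00 behind Karachi.
Clock-face elapsed time (ignoring zones) is 13 hours 45 minutes.
Actual elapsed = 13 hours 45 minutes + 1:00 = 14 hours 45 minutes.

14 hours 45 minutes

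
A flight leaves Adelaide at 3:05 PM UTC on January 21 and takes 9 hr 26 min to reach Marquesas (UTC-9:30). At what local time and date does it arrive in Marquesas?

Departure is given in UTC: 3:05 PM on Jan 21.
Add 9 hours and 26 minutes → 12:31 AM UTC (Jan 22).
Marquesas is UTC−9:30: 12:31 AM − 9:30 = 3:01 PM on Jan 21.

3:01 PM on January 21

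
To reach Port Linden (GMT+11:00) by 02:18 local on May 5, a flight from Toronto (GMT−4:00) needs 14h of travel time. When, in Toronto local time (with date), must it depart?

Target arrival in UTC: 02:18 − 11:00 = 15:18 on May 4.
Subtract 14 hours → departure 01:18 UTC on May 4.
Toronto is UTC−4:00: 01:18 − 4:00 = 21:18 on May 3.

21:18 on May 3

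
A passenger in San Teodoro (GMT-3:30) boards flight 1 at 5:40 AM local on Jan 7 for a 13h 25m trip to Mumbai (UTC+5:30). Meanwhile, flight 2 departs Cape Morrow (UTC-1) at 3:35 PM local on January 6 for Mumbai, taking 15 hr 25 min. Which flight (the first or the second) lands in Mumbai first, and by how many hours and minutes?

Flight 1 in UTC: 5:40 AM + 3:30 = 9:10 AM on Jan 7.
+13 hours 25 minutes → arrive 10:35 PM UTC on Jan 7.
Flight 2 in UTC: 3:35 PM + 1:00 = 4:35 PM on Jan 6.
+15 hours 25 minutes → arrive 8:00 AM UTC on Jan 7.
Flight 2 lands earlier by 14 hours 35 minutes.

the second, by 14 hours 35 minutes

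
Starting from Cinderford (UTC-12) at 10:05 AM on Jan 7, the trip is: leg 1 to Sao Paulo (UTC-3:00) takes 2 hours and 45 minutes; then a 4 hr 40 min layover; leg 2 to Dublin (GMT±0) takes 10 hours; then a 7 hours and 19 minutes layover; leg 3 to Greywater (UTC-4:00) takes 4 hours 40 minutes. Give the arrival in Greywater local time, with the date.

11:29 PM on January 8

Convert departure to UTC: 10:05 AM + 12:00 = 10:05 PM UTC on Jan 7.
Add 2 hours and 45 minutes leg 1 → 12:50 AM UTC (Jan 8).
Add 4 hours and 40 minutes layover in Sao Paulo → 5:30 AM UTC.
Add 10 hours leg 2 → 3:30 PM UTC.
Add 7 hours and 19 minutes layover in Dublin → 10:49 PM UTC.
Add 4 hours and 40 minutes leg 3 → 3:29 AM UTC (Jan 9).
Greywater is UTC−4:00, so local arrival = 3:29 AM − 4:00 = 11:29 PM on Jan 8.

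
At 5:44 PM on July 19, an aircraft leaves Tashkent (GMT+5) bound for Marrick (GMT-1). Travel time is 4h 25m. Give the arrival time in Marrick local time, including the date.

4:09 PM on Jul 19

Convert departure to UTC: 5:44 PM − 5:00 = 12:44 PM UTC on Jul 19.
Add 4 hours and 25 minutes travel time → 5:09 PM UTC.
Marrick is UTC−1:00, so local arrival = 5:09 PM − 1:00 = 4:09 PM on Jul 19.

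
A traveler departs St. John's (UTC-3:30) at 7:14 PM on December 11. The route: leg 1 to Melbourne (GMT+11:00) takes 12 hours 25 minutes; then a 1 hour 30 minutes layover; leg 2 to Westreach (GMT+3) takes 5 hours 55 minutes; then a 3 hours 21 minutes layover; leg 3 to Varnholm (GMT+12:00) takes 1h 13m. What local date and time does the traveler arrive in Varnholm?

Convert departure to UTC: 7:14 PM + 3:30 = 10:44 PM UTC on Dec 11.
Add 12 hours 25 minutes leg 1 → 11:09 AM UTC (Dec 12).
Add 1 hour 30 minutes layover in Melbourne → 12:39 PM UTC.
Add 5 hours and 55 minutes leg 2 → 6:34 PM UTC.
Add 3 hours and 21 minutes layover in Westreach → 9:55 PM UTC.
Add 1 hour 13 minutes leg 3 → 11:08 PM UTC.
Varnholm is UTC+12:00, so local arrival = 11:08 PM + 12:00 = 11:08 AM on Dec 13.

11:08 AM on December 13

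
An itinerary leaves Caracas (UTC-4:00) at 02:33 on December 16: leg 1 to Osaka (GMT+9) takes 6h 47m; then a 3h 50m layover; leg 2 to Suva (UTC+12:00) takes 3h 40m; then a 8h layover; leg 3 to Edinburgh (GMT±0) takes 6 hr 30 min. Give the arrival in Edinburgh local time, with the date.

11:20 on December 17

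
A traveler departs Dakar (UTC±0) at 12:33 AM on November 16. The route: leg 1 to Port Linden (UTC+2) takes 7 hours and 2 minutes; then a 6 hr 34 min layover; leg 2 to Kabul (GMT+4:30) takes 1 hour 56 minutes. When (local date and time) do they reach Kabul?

Dakar is at UTC+0, so departure is already 12:33 AM UTC on Nov 16.
Add 7 hours 2 minutes leg 1 → 7:35 AM UTC.
Add 6 hours 34 minutes layover in Port Linden → 2:09 PM UTC.
Add 1 hour 56 minutes leg 2 → 4:05 PM UTC.
Kabul is UTC+4:30, so local arrival = 4:05 PM + 4:30 = 8:35 PM on Nov 16.

8:35 PM on Nov 16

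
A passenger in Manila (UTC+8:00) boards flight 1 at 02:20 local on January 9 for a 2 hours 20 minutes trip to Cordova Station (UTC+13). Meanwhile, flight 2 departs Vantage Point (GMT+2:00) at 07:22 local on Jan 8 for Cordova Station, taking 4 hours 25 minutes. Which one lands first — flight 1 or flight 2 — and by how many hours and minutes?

the second, by 10 hours 53 minutes

Flight 1 in UTC: 02:20 − 8:00 = 18:20 on Jan 8.
+2 hours 20 minutes → arrive 20:40 UTC on Jan 8.
Flight 2 in UTC: 07:22 − 2:00 = 05:22 on Jan 8.
+4 hours and 25 minutes → arrive 09:47 UTC on Jan 8.
Flight 2 lands earlier by 10 hours 53 minutes.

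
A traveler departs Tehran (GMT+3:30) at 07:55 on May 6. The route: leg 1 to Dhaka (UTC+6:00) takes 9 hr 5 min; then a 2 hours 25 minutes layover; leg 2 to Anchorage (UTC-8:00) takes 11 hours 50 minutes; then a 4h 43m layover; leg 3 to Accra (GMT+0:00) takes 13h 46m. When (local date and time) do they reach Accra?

22:14 on May 7

Convert departure to UTC: 07:55 − 3:30 = 04:25 UTC on May 6.
Add 9 hours 5 minutes leg 1 → 13:30 UTC.
Add 2 hours 25 minutes layover in Dhaka → 15:55 UTC.
Add 11 hours 50 minutes leg 2 → 03:45 UTC (May 7).
Add 4 hours 43 minutes layover in Anchorage → 08:28 UTC.
Add 13 hours and 46 minutes leg 3 → 22:14 UTC.
Accra is UTC+0, so local arrival is the same: 22:14 on May 7.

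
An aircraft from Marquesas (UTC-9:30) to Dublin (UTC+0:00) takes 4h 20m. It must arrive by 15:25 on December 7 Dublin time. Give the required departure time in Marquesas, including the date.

01:35 on December 7

Target arrival is already UTC: 15:25 on Dec 7.
Subtract 4 hours and 20 minutes → departure 11:05 UTC on Dec 7.
Marquesas is UTC−9:30: 11:05 − 9:30 = 01:35 on Dec 7.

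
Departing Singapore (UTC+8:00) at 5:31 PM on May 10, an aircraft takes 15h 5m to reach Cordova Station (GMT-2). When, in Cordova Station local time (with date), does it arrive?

10:36 PM on May 10

Convert departure to UTC: 5:31 PM − 8:00 = 9:31 AM UTC on May 10.
Add 15 hours 5 minutes travel time → 12:36 AM UTC (May 11).
Cordova Station is UTC−2:00, so local arrival = 12:36 AM − 2:00 = 10:36 PM on May 10.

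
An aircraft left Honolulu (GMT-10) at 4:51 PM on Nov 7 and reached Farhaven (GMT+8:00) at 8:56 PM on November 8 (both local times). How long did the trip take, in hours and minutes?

10 hours 5 minutes

Farhaven is 18:00 ahead of Honolulu.
Clock-face elapsed time (ignoring zones) is 28 hours 5 minutes.
Actual elapsed = 28 hours 5 minutes − 18:00 = 10 hours 5 minutes.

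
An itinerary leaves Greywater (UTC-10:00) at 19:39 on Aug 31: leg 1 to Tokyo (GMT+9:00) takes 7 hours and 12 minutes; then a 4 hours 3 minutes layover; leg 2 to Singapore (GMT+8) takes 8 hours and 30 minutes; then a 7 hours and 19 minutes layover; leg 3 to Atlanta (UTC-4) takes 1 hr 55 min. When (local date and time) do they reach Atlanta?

Convert departure to UTC: 19:39 + 10:00 = 05:39 UTC on Sep 1.
Add 7 hours 12 minutes leg 1 → 12:51 UTC.
Add 4 hours and 3 minutes layover in Tokyo → 16:54 UTC.
Add 8 hours and 30 minutes leg 2 → 01:24 UTC (Sep 2).
Add 7 hours 19 minutes layover in Singapore → 08:43 UTC.
Add 1 hour 55 minutes leg 3 → 10:38 UTC.
Atlanta is UTC−4:00, so local arrival = 10:38 − 4:00 = 06:38 on Sep 2.

06:38 on Sep 2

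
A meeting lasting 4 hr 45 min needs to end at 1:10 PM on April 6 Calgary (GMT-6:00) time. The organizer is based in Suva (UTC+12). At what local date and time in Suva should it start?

Target end time in UTC: 1:10 PM + 6:00 = 7:10 PM on Apr 6.
Subtract 4 hours 45 minutes → start 2:25 PM UTC on Apr 6.
Suva is UTC+12:00: 2:25 PM + 12:00 = 2:25 AM on Apr 7.

2:25 AM on April 7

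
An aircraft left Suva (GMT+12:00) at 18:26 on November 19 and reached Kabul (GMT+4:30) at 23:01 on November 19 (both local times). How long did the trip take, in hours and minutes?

Kabul is 7:30 behind Suva.
Clock-face elapsed time (ignoring zones) is 4 hours 35 minutes.
Actual elapsed = 4 hours 35 minutes + 7:30 = 12 hours 5 minutes.

12 hours 5 minutes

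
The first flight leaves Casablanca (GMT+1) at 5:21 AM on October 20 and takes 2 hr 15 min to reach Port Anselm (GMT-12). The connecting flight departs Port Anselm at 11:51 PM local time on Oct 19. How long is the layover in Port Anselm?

Convert departure to UTC: 5:21 AM − 1:00 = 4:21 AM UTC on Oct 20.
Add 2 hours and 15 minutes flight time → 6:36 AM UTC.
Port Anselm is UTC−12:00, so local arrival = 6:36 AM − 12:00 = 6:36 PM on Oct 19.
Layover = 11:51 PM − 6:36 PM = 5 hours 15 minutes.

5 hours 15 minutes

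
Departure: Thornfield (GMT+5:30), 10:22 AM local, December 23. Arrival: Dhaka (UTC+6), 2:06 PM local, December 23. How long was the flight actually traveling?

3 hours 14 minutes

Departure in UTC: 10:22 AM − 5:30 = 4:52 AM on Dec 23.
Arrival in UTC: 2:06 PM − 6:00 = 8:06 AM on Dec 23.
Elapsed = 8:06 AM − 4:52 AM = 3 hours 14 minutes.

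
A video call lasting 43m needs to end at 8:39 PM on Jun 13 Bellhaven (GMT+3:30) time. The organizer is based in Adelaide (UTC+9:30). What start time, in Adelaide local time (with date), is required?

Target end time in UTC: 8:39 PM − 3:30 = 5:09 PM on Jun 13.
Subtract 43 minutes → start 4:26 PM UTC on Jun 13.
Adelaide is UTC+9:30: 4:26 PM + 9:30 = 1:56 AM on Jun 14.

1:56 AM on Jun 14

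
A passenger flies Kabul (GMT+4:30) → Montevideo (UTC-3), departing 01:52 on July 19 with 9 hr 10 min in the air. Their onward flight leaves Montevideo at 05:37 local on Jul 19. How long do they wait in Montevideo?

Convert departure to UTC: 01:52 − 4:30 = 21:22 UTC on Jul 18.
Add 9 hours 10 minutes flight time → 06:32 UTC (Jul 19).
Montevideo is UTC−3:00, so local arrival = 06:32 − 3:00 = 03:32 on Jul 19.
Layover = 05:37 − 03:32 = 2 hours 5 minutes.

2 hours 5 minutes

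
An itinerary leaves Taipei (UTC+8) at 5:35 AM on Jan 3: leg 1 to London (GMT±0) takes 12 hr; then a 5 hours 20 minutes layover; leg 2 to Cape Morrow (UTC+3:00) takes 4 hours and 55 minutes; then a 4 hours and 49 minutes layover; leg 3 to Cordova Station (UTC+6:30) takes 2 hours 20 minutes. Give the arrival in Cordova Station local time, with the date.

Convert departure to UTC: 5:35 AM − 8:00 = 9:35 PM UTC on Jan 2.
Add 12 hours leg 1 → 9:35 AM UTC (Jan 3).
Add 5 hours 20 minutes layover in London → 2:55 PM UTC.
Add 4 hours 55 minutes leg 2 → 7:50 PM UTC.
Add 4 hours 49 minutes layover in Cape Morrow → 12:39 AM UTC (Jan 4).
Add 2 hours and 20 minutes leg 3 → 2:59 AM UTC.
Cordova Station is UTC+6:30, so local arrival = 2:59 AM + 6:30 = 9:29 AM on Jan 4.

9:29 AM on January 4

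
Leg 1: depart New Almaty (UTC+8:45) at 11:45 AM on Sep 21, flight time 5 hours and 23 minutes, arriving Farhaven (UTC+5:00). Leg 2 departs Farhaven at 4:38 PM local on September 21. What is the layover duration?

Convert departure to UTC: 11:45 AM − 8:45 = 3:00 AM UTC on Sep 21.
Add 5 hours and 23 minutes flight time → 8:23 AM UTC.
Farhaven is UTC+5:00, so local arrival = 8:23 AM + 5:00 = 1:23 PM on Sep 21.
Layover = 4:38 PM − 1:23 PM = 3 hours 15 minutes.

3 hours 15 minutes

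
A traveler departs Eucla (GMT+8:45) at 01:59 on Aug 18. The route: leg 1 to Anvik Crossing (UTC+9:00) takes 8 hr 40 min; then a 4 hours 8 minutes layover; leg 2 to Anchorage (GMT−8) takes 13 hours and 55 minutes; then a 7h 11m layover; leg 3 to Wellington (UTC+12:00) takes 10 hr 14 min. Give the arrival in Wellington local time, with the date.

01:22 on Aug 20

Convert departure to UTC: 01:59 − 8:45 = 17:14 UTC on Aug 17.
Add 8 hours and 40 minutes leg 1 → 01:54 UTC (Aug 18).
Add 4 hours 8 minutes layover in Anvik Crossing → 06:02 UTC.
Add 13 hours and 55 minutes leg 2 → 19:57 UTC.
Add 7 hours and 11 minutes layover in Anchorage → 03:08 UTC (Aug 19).
Add 10 hours and 14 minutes leg 3 → 13:22 UTC.
Wellington is UTC+12:00, so local arrival = 13:22 + 12:00 = 01:22 on Aug 20.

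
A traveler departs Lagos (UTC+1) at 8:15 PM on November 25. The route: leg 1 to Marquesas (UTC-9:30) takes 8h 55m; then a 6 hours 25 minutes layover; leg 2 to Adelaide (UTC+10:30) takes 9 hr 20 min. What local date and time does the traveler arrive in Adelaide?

Convert departure to UTC: 8:15 PM − 1:00 = 7:15 PM UTC on Nov 25.
Add 8 hours and 55 minutes leg 1 → 4:10 AM UTC (Nov 26).
Add 6 hours and 25 minutes layover in Marquesas → 10:35 AM UTC.
Add 9 hours and 20 minutes leg 2 → 7:55 PM UTC.
Adelaide is UTC+10:30, so local arrival = 7:55 PM + 10:30 = 6:25 AM on Nov 27.

6:25 AM on November 27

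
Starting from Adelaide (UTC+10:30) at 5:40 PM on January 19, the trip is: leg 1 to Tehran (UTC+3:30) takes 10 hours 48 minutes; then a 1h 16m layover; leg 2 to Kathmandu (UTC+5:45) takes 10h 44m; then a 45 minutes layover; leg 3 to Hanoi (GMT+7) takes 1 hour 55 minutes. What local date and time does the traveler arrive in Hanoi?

Convert departure to UTC: 5:40 PM − 10:30 = 7:10 AM UTC on Jan 19.
Add 10 hours 48 minutes leg 1 → 5:58 PM UTC.
Add 1 hour 16 minutes layover in Tehran → 7:14 PM UTC.
Add 10 hours 44 minutes leg 2 → 5:58 AM UTC (Jan 20).
Add 45 minutes layover in Kathmandu → 6:43 AM UTC.
Add 1 hour and 55 minutes leg 3 → 8:38 AM UTC.
Hanoi is UTC+7:00, so local arrival = 8:38 AM + 7:00 = 3:38 PM on Jan 20.

3:38 PM on January 20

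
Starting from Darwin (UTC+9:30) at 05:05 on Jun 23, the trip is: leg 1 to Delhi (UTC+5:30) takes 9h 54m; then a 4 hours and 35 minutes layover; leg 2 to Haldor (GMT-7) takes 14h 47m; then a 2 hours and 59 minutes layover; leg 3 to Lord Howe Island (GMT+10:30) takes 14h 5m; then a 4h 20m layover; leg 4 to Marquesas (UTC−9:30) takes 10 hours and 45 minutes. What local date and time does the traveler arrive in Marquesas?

Convert departure to UTC: 05:05 − 9:30 = 19:35 UTC on Jun 22.
Add 9 hours 54 minutes leg 1 → 05:29 UTC (Jun 23).
Add 4 hours 35 minutes layover in Delhi → 10:04 UTC.
Add 14 hours 47 minutes leg 2 → 00:51 UTC (Jun 24).
Add 2 hours 59 minutes layover in Haldor → 03:50 UTC.
Add 14 hours 5 minutes leg 3 → 17:55 UTC.
Add 4 hours and 20 minutes layover in Lord Howe Island → 22:15 UTC.
Add 10 hours and 45 minutes leg 4 → 09:00 UTC (Jun 25).
Marquesas is UTC−9:30, so local arrival = 09:00 − 9:30 = 23:30 on Jun 24.

23:30 on June 24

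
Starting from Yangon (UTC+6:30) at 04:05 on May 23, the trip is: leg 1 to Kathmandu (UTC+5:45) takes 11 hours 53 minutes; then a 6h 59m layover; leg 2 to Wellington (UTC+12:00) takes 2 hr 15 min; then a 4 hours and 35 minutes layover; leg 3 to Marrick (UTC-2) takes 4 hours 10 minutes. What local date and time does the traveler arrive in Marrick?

Convert departure to UTC: 04:05 − 6:30 = 21:35 UTC on May 22.
Add 11 hours and 53 minutes leg 1 → 09:28 UTC (May 23).
Add 6 hours and 59 minutes layover in Kathmandu → 16:27 UTC.
Add 2 hours and 15 minutes leg 2 → 18:42 UTC.
Add 4 hours 35 minutes layover in Wellington → 23:17 UTC.
Add 4 hours 10 minutes leg 3 → 03:27 UTC (May 24).
Marrick is UTC−2:00, so local arrival = 03:27 − 2:00 = 01:27 on May 24.

01:27 on May 24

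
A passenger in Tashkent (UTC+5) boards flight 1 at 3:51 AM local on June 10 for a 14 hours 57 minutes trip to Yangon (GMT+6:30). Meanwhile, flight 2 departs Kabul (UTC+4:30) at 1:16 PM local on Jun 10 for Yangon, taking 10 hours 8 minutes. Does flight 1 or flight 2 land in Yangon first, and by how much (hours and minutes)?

Flight 1 in UTC: 3:51 AM − 5:00 = 10:51 PM on Jun 9.
+14 hours and 57 minutes → arrive 1:48 PM UTC on Jun 10.
Flight 2 in UTC: 1:16 PM − 4:30 = 8:46 AM on Jun 10.
+10 hours 8 minutes → arrive 6:54 PM UTC on Jun 10.
Flight 1 lands earlier by 5 hours 6 minutes.

the first, by 5 hours 6 minutes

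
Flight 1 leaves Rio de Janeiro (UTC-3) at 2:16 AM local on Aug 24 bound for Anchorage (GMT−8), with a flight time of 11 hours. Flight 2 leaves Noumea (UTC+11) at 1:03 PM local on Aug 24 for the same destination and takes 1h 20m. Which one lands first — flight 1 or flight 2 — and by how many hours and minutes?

Flight 1 in UTC: 2:16 AM + 3:00 = 5:16 AM on Aug 24.
+11 hours → arrive 4:16 PM UTC on Aug 24.
Flight 2 in UTC: 1:03 PM − 11:00 = 2:03 AM on Aug 24.
+1 hour 20 minutes → arrive 3:23 AM UTC on Aug 24.
Flight 2 lands earlier by 12 hours 53 minutes.

the second, by 12 hours 53 minutes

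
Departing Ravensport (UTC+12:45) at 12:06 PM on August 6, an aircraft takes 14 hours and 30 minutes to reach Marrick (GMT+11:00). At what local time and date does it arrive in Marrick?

12:51 AM on Aug 7

Convert departure to UTC: 12:06 PM − 12:45 = 11:21 PM UTC on Aug 5.
Add 14 hours and 30 minutes travel time → 1:51 PM UTC (Aug 6).
Marrick is UTC+11:00, so local arrival = 1:51 PM + 11:00 = 12:51 AM on Aug 7.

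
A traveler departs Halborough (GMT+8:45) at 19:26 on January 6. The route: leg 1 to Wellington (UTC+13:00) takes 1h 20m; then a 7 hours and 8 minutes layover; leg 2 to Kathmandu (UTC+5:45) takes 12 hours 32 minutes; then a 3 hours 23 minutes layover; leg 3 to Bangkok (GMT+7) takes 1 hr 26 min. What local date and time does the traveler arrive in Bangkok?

19:30 on January 7

Convert departure to UTC: 19:26 − 8:45 = 10:41 UTC on Jan 6.
Add 1 hour and 20 minutes leg 1 → 12:01 UTC.
Add 7 hours and 8 minutes layover in Wellington → 19:09 UTC.
Add 12 hours 32 minutes leg 2 → 07:41 UTC (Jan 7).
Add 3 hours and 23 minutes layover in Kathmandu → 11:04 UTC.
Add 1 hour and 26 minutes leg 3 → 12:30 UTC.
Bangkok is UTC+7:00, so local arrival = 12:30 + 7:00 = 19:30 on Jan 7.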